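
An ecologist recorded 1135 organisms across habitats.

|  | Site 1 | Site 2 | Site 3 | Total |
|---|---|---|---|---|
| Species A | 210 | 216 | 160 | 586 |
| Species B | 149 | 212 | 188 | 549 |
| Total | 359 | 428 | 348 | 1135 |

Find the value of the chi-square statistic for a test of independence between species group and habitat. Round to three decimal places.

11.461

Grand total N = 1135.
Expected counts (row total × column total / N):
  Species A, Site 1: 586×359/1135 = 185.3515
  Species A, Site 2: 586×428/1135 = 220.9762
  Species A, Site 3: 586×348/1135 = 179.6722
  Species B, Site 1: 549×359/1135 = 173.6485
  Species B, Site 2: 549×428/1135 = 207.0238
  Species B, Site 3: 549×348/1135 = 168.3278
Contributions (O − E)²/E:
  (210 − 185.3515)²/185.3515 = 3.2778
  (216 − 220.9762)²/220.9762 = 0.1121
  (160 − 179.6722)²/179.6722 = 2.1539
  (149 − 173.6485)²/173.6485 = 3.4987
  (212 − 207.0238)²/207.0238 = 0.1196
  (188 − 168.3278)²/168.3278 = 2.2991
χ² = 3.2778 + 0.1121 + 2.1539 + 3.4987 + 0.1196 + 2.2991 = 11.461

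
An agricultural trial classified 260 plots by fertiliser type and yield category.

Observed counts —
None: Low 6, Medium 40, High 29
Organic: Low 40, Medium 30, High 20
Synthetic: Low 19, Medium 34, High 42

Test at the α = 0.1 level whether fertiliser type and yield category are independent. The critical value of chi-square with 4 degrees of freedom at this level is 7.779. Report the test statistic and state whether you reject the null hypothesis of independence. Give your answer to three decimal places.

Row totals: 75, 90, 95. Column totals: 65, 104, 91. Grand total N = 260.
Expected counts (row total × column total / N):
  None, Low: 75×65/260 = 18.7500
  None, Medium: 75×104/260 = 30.0000
  None, High: 75×91/260 = 26.2500
  Organic, Low: 90×65/260 = 22.5000
  Organic, Medium: 90×104/260 = 36.0000
  Organic, High: 90×91/260 = 31.5000
  Synthetic, Low: 95×65/260 = 23.7500
  Synthetic, Medium: 95×104/260 = 38.0000
  Synthetic, High: 95×91/260 = 33.2500
Contributions (O − E)²/E:
  (6 − 18.7500)²/18.7500 = 8.6700
  (40 − 30.0000)²/30.0000 = 3.3333
  (29 − 26.2500)²/26.2500 = 0.2881
  (40 − 22.5000)²/22.5000 = 13.6111
  (30 − 36.0000)²/36.0000 = 1.0000
  (20 − 31.5000)²/31.5000 = 4.1984
  (19 − 23.7500)²/23.7500 = 0.9500
  (34 − 38.0000)²/38.0000 = 0.4211
  (42 − 33.2500)²/33.2500 = 2.3026
χ² = 8.6700 + 3.3333 + 0.2881 + 13.6111 + 1.0000 + 4.1984 + 0.9500 + 0.4211 + 2.3026 = 34.775
df = (3−1)(3−1) = 4. Since 34.775 > 7.779, reject the null hypothesis of independence at α = 0.1.

34.775; reject H₀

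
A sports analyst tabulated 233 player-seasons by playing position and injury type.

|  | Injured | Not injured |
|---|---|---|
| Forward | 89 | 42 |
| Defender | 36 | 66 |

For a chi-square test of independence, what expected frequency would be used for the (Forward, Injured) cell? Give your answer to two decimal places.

70.28

Row total (Forward) = 131; column total (Injured) = 125; grand total N = 233.
Expected count = (row total × column total) / N = 131 × 125 / 233 = 70.28.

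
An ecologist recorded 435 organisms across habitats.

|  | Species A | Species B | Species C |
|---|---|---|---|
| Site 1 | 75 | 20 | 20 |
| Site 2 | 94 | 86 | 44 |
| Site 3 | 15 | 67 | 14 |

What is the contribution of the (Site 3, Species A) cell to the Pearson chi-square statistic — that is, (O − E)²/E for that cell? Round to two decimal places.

16.15

Row total (Site 3) = 96; column total (Species A) = 184; N = 435.
Expected count E = 96 × 184 / 435 = 40.607.
Contribution = (O − E)²/E = (15 − 40.607)² / 40.607 = 16.15.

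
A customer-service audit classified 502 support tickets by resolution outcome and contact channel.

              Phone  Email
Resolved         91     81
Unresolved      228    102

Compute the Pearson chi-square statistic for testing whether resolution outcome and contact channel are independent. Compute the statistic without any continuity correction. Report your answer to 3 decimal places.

12.784

Row totals: 172, 330. Column totals: 319, 183. Grand total N = 502.
Expected counts (row total × column total / N):
  Resolved, Phone: 172×319/502 = 109.2988
  Resolved, Email: 172×183/502 = 62.7012
  Unresolved, Phone: 330×319/502 = 209.7012
  Unresolved, Email: 330×183/502 = 120.2988
Contributions (O − E)²/E:
  (91 − 109.2988)²/109.2988 = 3.0636
  (81 − 62.7012)²/62.7012 = 5.3403
  (228 − 209.7012)²/209.7012 = 1.5968
  (102 − 120.2988)²/120.2988 = 2.7835
χ² = 3.0636 + 5.3403 + 1.5968 + 2.7835 = 12.784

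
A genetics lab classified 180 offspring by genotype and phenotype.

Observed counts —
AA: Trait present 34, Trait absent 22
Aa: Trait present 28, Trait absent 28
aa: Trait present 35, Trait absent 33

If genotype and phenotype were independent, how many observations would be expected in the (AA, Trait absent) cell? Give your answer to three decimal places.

25.822

Row total (AA) = 56; column total (Trait absent) = 83; grand total N = 180.
Expected count = (row total × column total) / N = 56 × 83 / 180 = 25.822.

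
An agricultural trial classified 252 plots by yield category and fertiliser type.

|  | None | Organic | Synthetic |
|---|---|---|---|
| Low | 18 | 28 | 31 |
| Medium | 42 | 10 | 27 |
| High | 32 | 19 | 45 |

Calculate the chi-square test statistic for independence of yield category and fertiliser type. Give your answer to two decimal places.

Row totals: 77, 79, 96. Column totals: 92, 57, 103. Grand total N = 252.
Expected counts (row total × column total / N):
  Low, None: 77×92/252 = 28.111
  Low, Organic: 77×57/252 = 17.417
  Low, Synthetic: 77×103/252 = 31.472
  Medium, None: 79×92/252 = 28.841
  Medium, Organic: 79×57/252 = 17.869
  Medium, Synthetic: 79×103/252 = 32.290
  High, None: 96×92/252 = 35.048
  High, Organic: 96×57/252 = 21.714
  High, Synthetic: 96×103/252 = 39.238
Contributions (O − E)²/E:
  (18 − 28.111)²/28.111 = 3.6367
  (28 − 17.417)²/17.417 = 6.4305
  (31 − 31.472)²/31.472 = 0.0071
  (42 − 28.841)²/28.841 = 6.0039
  (10 − 17.869)²/17.869 = 3.4653
  (27 − 32.290)²/32.290 = 0.8666
  (32 − 35.048)²/35.048 = 0.2651
  (19 − 21.714)²/21.714 = 0.3392
  (45 − 39.238)²/39.238 = 0.8461
χ² = 3.6367 + 6.4305 + 0.0071 + 6.0039 + 3.4653 + 0.8666 + 0.2651 + 0.3392 + 0.8461 = 21.86

21.86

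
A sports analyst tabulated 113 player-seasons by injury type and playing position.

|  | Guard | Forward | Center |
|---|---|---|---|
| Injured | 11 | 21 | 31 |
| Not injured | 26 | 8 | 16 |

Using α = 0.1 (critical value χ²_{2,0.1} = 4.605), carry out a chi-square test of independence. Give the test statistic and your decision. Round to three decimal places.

Row totals: 63, 50. Column totals: 37, 29, 47. Grand total N = 113.
Expected counts (row total × column total / N):
  Injured, Guard: 63×37/113 = 20.6283
  Injured, Forward: 63×29/113 = 16.1681
  Injured, Center: 63×47/113 = 26.2035
  Not injured, Guard: 50×37/113 = 16.3717
  Not injured, Forward: 50×29/113 = 12.8319
  Not injured, Center: 50×47/113 = 20.7965
Contributions (O − E)²/E:
  (11 − 20.6283)²/20.6283 = 4.4940
  (21 − 16.1681)²/16.1681 = 1.4440
  (31 − 26.2035)²/26.2035 = 0.8780
  (26 − 16.3717)²/16.3717 = 5.6625
  (8 − 12.8319)²/12.8319 = 1.8195
  (16 − 20.7965)²/20.7965 = 1.1063
χ² = 4.4940 + 1.4440 + 0.8780 + 5.6625 + 1.8195 + 1.1063 = 15.404
df = (2−1)(3−1) = 2. Since 15.404 > 4.605, reject the null hypothesis of independence at α = 0.1.

15.404; reject H₀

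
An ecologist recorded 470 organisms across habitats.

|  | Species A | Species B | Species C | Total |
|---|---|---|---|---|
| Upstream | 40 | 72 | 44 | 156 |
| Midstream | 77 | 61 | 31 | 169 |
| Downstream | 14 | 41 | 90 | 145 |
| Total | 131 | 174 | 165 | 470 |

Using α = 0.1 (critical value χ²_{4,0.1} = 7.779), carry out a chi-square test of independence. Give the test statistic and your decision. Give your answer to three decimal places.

Grand total N = 470.
Expected counts (row total × column total / N):
  Upstream, Species A: 156×131/470 = 43.48085
  Upstream, Species B: 156×174/470 = 57.75319
  Upstream, Species C: 156×165/470 = 54.76596
  Midstream, Species A: 169×131/470 = 47.10426
  Midstream, Species B: 169×174/470 = 62.56596
  Midstream, Species C: 169×165/470 = 59.32979
  Downstream, Species A: 145×131/470 = 40.41489
  Downstream, Species B: 145×174/470 = 53.68085
  Downstream, Species C: 145×165/470 = 50.90426
Contributions (O − E)²/E:
  (40 − 43.48085)²/43.48085 = 0.2787
  (72 − 57.75319)²/57.75319 = 3.5145
  (44 − 54.76596)²/54.76596 = 2.1164
  (77 − 47.10426)²/47.10426 = 18.9740
  (61 − 62.56596)²/62.56596 = 0.0392
  (31 − 59.32979)²/59.32979 = 13.5274
  (14 − 40.41489)²/40.41489 = 17.2646
  (41 − 53.68085)²/53.68085 = 2.9956
  (90 − 50.90426)²/50.90426 = 30.0265
χ² = 0.2787 + 3.5145 + 2.1164 + 18.9740 + 0.0392 + 13.5274 + 17.2646 + 2.9956 + 30.0265 = 88.737
df = (3−1)(3−1) = 4. Since 88.737 > 7.779, reject the null hypothesis of independence at α = 0.1.

88.737; reject H₀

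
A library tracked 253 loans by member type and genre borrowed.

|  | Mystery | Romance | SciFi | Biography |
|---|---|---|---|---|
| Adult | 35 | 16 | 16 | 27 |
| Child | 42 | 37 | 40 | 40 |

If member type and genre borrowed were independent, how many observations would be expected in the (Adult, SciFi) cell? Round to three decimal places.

20.806

Row total (Adult) = 94; column total (SciFi) = 56; grand total N = 253.
Expected count = (row total × column total) / N = 94 × 56 / 253 = 20.806.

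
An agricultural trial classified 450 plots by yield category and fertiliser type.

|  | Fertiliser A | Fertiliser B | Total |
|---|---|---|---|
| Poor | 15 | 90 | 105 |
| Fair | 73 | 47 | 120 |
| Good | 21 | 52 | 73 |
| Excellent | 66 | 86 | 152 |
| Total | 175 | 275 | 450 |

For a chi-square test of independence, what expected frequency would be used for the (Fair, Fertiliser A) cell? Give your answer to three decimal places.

46.667

Row total (Fair) = 120; column total (Fertiliser A) = 175; grand total N = 450.
Expected count = (row total × column total) / N = 120 × 175 / 450 = 46.667.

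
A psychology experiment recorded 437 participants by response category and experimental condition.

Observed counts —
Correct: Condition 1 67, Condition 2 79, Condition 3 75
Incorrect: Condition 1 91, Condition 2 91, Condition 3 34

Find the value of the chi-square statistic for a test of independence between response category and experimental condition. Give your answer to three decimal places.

Row totals: 221, 216. Column totals: 158, 170, 109. Grand total N = 437.
Expected counts (row total × column total / N):
  Correct, Condition 1: 221×158/437 = 79.9039
  Correct, Condition 2: 221×170/437 = 85.9725
  Correct, Condition 3: 221×109/437 = 55.1236
  Incorrect, Condition 1: 216×158/437 = 78.0961
  Incorrect, Condition 2: 216×170/437 = 84.0275
  Incorrect, Condition 3: 216×109/437 = 53.8764
Contributions (O − E)²/E:
  (67 − 79.9039)²/79.9039 = 2.0839
  (79 − 85.9725)²/85.9725 = 0.5655
  (75 − 55.1236)²/55.1236 = 7.1670
  (91 − 78.0961)²/78.0961 = 2.1321
  (91 − 84.0275)²/84.0275 = 0.5786
  (34 − 53.8764)²/53.8764 = 7.3329
χ² = 2.0839 + 0.5655 + 7.1670 + 2.1321 + 0.5786 + 7.3329 = 19.860

19.860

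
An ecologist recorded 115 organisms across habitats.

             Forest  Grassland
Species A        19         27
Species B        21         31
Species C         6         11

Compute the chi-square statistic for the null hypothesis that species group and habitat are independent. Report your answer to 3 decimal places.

Row totals: 46, 52, 17. Column totals: 46, 69. Grand total N = 115.
Expected counts (row total × column total / N):
  Species A, Forest: 46×46/115 = 18.4000
  Species A, Grassland: 46×69/115 = 27.6000
  Species B, Forest: 52×46/115 = 20.8000
  Species B, Grassland: 52×69/115 = 31.2000
  Species C, Forest: 17×46/115 = 6.8000
  Species C, Grassland: 17×69/115 = 10.2000
Contributions (O − E)²/E:
  (19 − 18.4000)²/18.4000 = 0.0196
  (27 − 27.6000)²/27.6000 = 0.0130
  (21 − 20.8000)²/20.8000 = 0.0019
  (31 − 31.2000)²/31.2000 = 0.0013
  (6 − 6.8000)²/6.8000 = 0.0941
  (11 − 10.2000)²/10.2000 = 0.0627
χ² = 0.0196 + 0.0130 + 0.0019 + 0.0013 + 0.0941 + 0.0627 = 0.193

0.193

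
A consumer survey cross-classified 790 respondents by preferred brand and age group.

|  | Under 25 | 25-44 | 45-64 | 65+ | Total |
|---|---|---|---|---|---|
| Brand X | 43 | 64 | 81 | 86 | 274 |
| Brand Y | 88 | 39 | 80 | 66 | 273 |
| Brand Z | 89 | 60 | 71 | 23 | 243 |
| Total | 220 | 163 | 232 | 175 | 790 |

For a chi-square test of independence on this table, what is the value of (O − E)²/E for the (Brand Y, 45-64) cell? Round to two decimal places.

0.00

Row total (Brand Y) = 273; column total (45-64) = 232; N = 790.
Expected count E = 273 × 232 / 790 = 80.172.
Contribution = (O − E)²/E = (80 − 80.172)² / 80.172 = 0.00.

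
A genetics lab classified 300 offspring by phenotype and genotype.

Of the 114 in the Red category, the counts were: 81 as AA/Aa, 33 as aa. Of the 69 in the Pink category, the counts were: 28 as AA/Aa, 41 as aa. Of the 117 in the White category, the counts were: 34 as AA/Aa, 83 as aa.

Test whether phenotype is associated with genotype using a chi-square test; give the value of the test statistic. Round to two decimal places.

42.62

Row totals: 114, 69, 117. Column totals: 143, 157. Grand total N = 300.
Expected counts (row total × column total / N):
  Red, AA/Aa: 114×143/300 = 54.340
  Red, aa: 114×157/300 = 59.660
  Pink, AA/Aa: 69×143/300 = 32.890
  Pink, aa: 69×157/300 = 36.110
  White, AA/Aa: 117×143/300 = 55.770
  White, aa: 117×157/300 = 61.230
Contributions (O − E)²/E:
  (81 − 54.340)²/54.340 = 13.0798
  (33 − 59.660)²/59.660 = 11.9134
  (28 − 32.890)²/32.890 = 0.7270
  (41 − 36.110)²/36.110 = 0.6622
  (34 − 55.770)²/55.770 = 8.4980
  (83 − 61.230)²/61.230 = 7.7402
χ² = 13.0798 + 11.9134 + 0.7270 + 0.6622 + 8.4980 + 7.7402 = 42.62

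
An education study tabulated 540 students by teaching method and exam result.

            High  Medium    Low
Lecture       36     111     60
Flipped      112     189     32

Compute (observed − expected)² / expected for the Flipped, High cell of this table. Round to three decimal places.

4.710

Row total (Flipped) = 333; column total (High) = 148; N = 540.
Expected count E = 333 × 148 / 540 = 91.2667.
Contribution = (O − E)²/E = (112 − 91.2667)² / 91.2667 = 4.710.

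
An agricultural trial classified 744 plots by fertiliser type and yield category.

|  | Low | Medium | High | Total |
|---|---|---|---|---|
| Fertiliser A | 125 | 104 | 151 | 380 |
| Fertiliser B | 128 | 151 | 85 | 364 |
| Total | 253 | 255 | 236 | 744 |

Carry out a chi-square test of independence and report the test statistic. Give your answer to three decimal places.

Grand total N = 744.
Expected counts (row total × column total / N):
  Fertiliser A, Low: 380×253/744 = 129.2204
  Fertiliser A, Medium: 380×255/744 = 130.2419
  Fertiliser A, High: 380×236/744 = 120.5376
  Fertiliser B, Low: 364×253/744 = 123.7796
  Fertiliser B, Medium: 364×255/744 = 124.7581
  Fertiliser B, High: 364×236/744 = 115.4624
Contributions (O − E)²/E:
  (125 − 129.2204)²/129.2204 = 0.1378
  (104 − 130.2419)²/130.2419 = 5.2874
  (151 − 120.5376)²/120.5376 = 7.6985
  (128 − 123.7796)²/123.7796 = 0.1439
  (151 − 124.7581)²/124.7581 = 5.5198
  (85 − 115.4624)²/115.4624 = 8.0369
χ² = 0.1378 + 5.2874 + 7.6985 + 0.1439 + 5.5198 + 8.0369 = 26.824

26.824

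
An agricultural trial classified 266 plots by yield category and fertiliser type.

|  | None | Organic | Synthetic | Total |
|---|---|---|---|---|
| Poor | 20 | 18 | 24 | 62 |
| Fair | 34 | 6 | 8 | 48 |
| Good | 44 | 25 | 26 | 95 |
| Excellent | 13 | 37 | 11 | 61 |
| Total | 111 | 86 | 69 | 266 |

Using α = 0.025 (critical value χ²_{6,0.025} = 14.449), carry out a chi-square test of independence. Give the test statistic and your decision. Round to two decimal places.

Grand total N = 266.
Expected counts (row total × column total / N):
  Poor, None: 62×111/266 = 25.872
  Poor, Organic: 62×86/266 = 20.045
  Poor, Synthetic: 62×69/266 = 16.083
  Fair, None: 48×111/266 = 20.030
  Fair, Organic: 48×86/266 = 15.519
  Fair, Synthetic: 48×69/266 = 12.451
  Good, None: 95×111/266 = 39.643
  Good, Organic: 95×86/266 = 30.714
  Good, Synthetic: 95×69/266 = 24.643
  Excellent, None: 61×111/266 = 25.455
  Excellent, Organic: 61×86/266 = 19.722
  Excellent, Synthetic: 61×69/266 = 15.823
Contributions (O − E)²/E:
  (20 − 25.872)²/25.872 = 1.3327
  (18 − 20.045)²/20.045 = 0.2086
  (24 − 16.083)²/16.083 = 3.8972
  (34 − 20.030)²/20.030 = 9.7434
  (6 − 15.519)²/15.519 = 5.8387
  (8 − 12.451)²/12.451 = 1.5911
  (44 − 39.643)²/39.643 = 0.4789
  (25 − 30.714)²/30.714 = 1.0630
  (26 − 24.643)²/24.643 = 0.0747
  (13 − 25.455)²/25.455 = 6.0942
  (37 − 19.722)²/19.722 = 15.1369
  (11 − 15.823)²/15.823 = 1.4701
χ² = 1.3327 + 0.2086 + 3.8972 + 9.7434 + 5.8387 + 1.5911 + 0.4789 + 1.0630 + 0.0747 + 6.0942 + 15.1369 + 1.4701 = 46.93
df = (4−1)(3−1) = 6. Since 46.93 > 14.449, reject the null hypothesis of independence at α = 0.025.

46.93; reject H₀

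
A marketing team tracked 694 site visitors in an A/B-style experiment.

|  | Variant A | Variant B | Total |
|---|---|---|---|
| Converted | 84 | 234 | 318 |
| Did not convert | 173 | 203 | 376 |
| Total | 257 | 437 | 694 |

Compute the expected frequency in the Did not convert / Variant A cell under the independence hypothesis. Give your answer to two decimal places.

139.24

Row total (Did not convert) = 376; column total (Variant A) = 257; grand total N = 694.
Expected count = (row total × column total) / N = 376 × 257 / 694 = 139.24.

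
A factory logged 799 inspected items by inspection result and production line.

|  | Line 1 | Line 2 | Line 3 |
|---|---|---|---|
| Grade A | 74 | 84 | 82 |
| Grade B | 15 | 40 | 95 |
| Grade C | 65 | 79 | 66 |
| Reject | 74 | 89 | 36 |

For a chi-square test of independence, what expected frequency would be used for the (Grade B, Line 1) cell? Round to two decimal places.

42.80

Row total (Grade B) = 150; column total (Line 1) = 228; grand total N = 799.
Expected count = (row total × column total) / N = 150 × 228 / 799 = 42.80.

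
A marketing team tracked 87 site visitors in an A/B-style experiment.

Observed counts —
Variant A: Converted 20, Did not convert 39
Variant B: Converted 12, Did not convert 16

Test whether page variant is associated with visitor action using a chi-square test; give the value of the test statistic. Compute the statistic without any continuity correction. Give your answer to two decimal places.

Row totals: 59, 28. Column totals: 32, 55. Grand total N = 87.
Expected counts (row total × column total / N):
  Variant A, Converted: 59×32/87 = 21.701
  Variant A, Did not convert: 59×55/87 = 37.299
  Variant B, Converted: 28×32/87 = 10.299
  Variant B, Did not convert: 28×55/87 = 17.701
Contributions (O − E)²/E:
  (20 − 21.701)²/21.701 = 0.1333
  (39 − 37.299)²/37.299 = 0.0776
  (12 − 10.299)²/10.299 = 0.2809
  (16 − 17.701)²/17.701 = 0.1635
χ² = 0.1333 + 0.0776 + 0.2809 + 0.1635 = 0.66

0.66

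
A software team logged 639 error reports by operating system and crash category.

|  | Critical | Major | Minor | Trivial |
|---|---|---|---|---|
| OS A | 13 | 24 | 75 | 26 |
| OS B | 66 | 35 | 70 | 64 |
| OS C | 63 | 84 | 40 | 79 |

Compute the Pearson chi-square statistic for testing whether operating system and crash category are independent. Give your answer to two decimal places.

Row totals: 138, 235, 266. Column totals: 142, 143, 185, 169. Grand total N = 639.
Expected counts (row total × column total / N):
  OS A, Critical: 138×142/639 = 30.66667
  OS A, Major: 138×143/639 = 30.88263
  OS A, Minor: 138×185/639 = 39.95305
  OS A, Trivial: 138×169/639 = 36.49765
  OS B, Critical: 235×142/639 = 52.22222
  OS B, Major: 235×143/639 = 52.58998
  OS B, Minor: 235×185/639 = 68.03599
  OS B, Trivial: 235×169/639 = 62.15180
  OS C, Critical: 266×142/639 = 59.11111
  OS C, Major: 266×143/639 = 59.52739
  OS C, Minor: 266×185/639 = 77.01095
  OS C, Trivial: 266×169/639 = 70.35055
Contributions (O − E)²/E:
  (13 − 30.66667)²/30.66667 = 10.1775
  (24 − 30.88263)²/30.88263 = 1.5339
  (75 − 39.95305)²/39.95305 = 30.7433
  (26 − 36.49765)²/36.49765 = 3.0194
  (66 − 52.22222)²/52.22222 = 3.6350
  (35 − 52.58998)²/52.58998 = 5.8834
  (70 − 68.03599)²/68.03599 = 0.0567
  (64 − 62.15180)²/62.15180 = 0.0550
  (63 − 59.11111)²/59.11111 = 0.2558
  (84 − 59.52739)²/59.52739 = 10.0611
  (40 − 77.01095)²/77.01095 = 17.7872
  (79 − 70.35055)²/70.35055 = 1.0634
χ² = 10.1775 + 1.5339 + 30.7433 + 3.0194 + 3.6350 + 5.8834 + 0.0567 + 0.0550 + 0.2558 + 10.0611 + 17.7872 + 1.0634 = 84.27

84.27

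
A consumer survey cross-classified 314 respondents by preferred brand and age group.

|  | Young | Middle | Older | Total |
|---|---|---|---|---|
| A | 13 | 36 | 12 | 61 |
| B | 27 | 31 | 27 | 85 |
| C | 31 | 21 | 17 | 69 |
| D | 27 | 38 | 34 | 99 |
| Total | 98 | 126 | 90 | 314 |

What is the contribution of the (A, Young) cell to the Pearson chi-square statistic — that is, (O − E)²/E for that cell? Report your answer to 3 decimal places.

Row total (A) = 61; column total (Young) = 98; N = 314.
Expected count E = 61 × 98 / 314 = 19.0382.
Contribution = (O − E)²/E = (13 − 19.0382)² / 19.0382 = 1.915.

1.915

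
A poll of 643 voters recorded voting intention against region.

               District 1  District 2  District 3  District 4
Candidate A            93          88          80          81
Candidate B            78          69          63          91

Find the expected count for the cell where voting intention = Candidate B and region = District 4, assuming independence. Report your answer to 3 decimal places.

80.516

Row total (Candidate B) = 301; column total (District 4) = 172; grand total N = 643.
Expected count = (row total × column total) / N = 301 × 172 / 643 = 80.516.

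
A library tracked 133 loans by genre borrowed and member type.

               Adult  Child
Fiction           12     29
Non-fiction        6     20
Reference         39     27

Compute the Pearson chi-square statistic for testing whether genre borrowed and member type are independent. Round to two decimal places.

Row totals: 41, 26, 66. Column totals: 57, 76. Grand total N = 133.
Expected counts (row total × column total / N):
  Fiction, Adult: 41×57/133 = 17.571
  Fiction, Child: 41×76/133 = 23.429
  Non-fiction, Adult: 26×57/133 = 11.143
  Non-fiction, Child: 26×76/133 = 14.857
  Reference, Adult: 66×57/133 = 28.286
  Reference, Child: 66×76/133 = 37.714
Contributions (O − E)²/E:
  (12 − 17.571)²/17.571 = 1.7663
  (29 − 23.429)²/23.429 = 1.3247
  (6 − 11.143)²/11.143 = 2.3737
  (20 − 14.857)²/14.857 = 1.7803
  (39 − 28.286)²/28.286 = 4.0582
  (27 − 37.714)²/37.714 = 3.0437
χ² = 1.7663 + 1.3247 + 2.3737 + 1.7803 + 4.0582 + 3.0437 = 14.35

14.35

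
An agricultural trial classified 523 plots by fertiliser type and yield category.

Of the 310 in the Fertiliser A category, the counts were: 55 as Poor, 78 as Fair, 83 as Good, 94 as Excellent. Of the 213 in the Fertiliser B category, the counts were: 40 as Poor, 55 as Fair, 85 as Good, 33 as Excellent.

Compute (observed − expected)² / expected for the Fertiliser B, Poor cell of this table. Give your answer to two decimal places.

Row total (Fertiliser B) = 213; column total (Poor) = 95; N = 523.
Expected count E = 213 × 95 / 523 = 38.690.
Contribution = (O − E)²/E = (40 − 38.690)² / 38.690 = 0.04.

0.04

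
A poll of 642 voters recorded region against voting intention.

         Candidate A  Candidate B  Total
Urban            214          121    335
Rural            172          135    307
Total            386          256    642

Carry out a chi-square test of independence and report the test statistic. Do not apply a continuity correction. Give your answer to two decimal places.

4.12

Grand total N = 642.
Expected counts (row total × column total / N):
  Urban, Candidate A: 335×386/642 = 201.417
  Urban, Candidate B: 335×256/642 = 133.583
  Rural, Candidate A: 307×386/642 = 184.583
  Rural, Candidate B: 307×256/642 = 122.417
Contributions (O − E)²/E:
  (214 − 201.417)²/201.417 = 0.7861
  (121 − 133.583)²/133.583 = 1.1853
  (172 − 184.583)²/184.583 = 0.8578
  (135 − 122.417)²/122.417 = 1.2934
χ² = 0.7861 + 1.1853 + 0.8578 + 1.2934 = 4.12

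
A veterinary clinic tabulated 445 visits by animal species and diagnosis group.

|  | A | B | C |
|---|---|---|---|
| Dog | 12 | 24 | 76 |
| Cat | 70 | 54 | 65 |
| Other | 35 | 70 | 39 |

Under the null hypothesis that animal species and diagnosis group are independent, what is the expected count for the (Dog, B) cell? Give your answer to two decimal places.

37.25

Row total (Dog) = 112; column total (B) = 148; grand total N = 445.
Expected count = (row total × column total) / N = 112 × 148 / 445 = 37.25.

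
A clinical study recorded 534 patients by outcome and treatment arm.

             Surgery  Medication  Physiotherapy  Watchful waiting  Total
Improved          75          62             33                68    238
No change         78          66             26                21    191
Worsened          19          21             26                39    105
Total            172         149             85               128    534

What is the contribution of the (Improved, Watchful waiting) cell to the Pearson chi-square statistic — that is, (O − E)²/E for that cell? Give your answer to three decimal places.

Row total (Improved) = 238; column total (Watchful waiting) = 128; N = 534.
Expected count E = 238 × 128 / 534 = 57.0487.
Contribution = (O − E)²/E = (68 − 57.0487)² / 57.0487 = 2.102.

2.102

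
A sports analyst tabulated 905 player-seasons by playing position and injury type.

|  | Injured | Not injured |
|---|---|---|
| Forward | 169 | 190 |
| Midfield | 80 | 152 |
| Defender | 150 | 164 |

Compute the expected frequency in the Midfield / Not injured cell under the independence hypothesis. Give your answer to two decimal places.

129.71

Row total (Midfield) = 232; column total (Not injured) = 506; grand total N = 905.
Expected count = (row total × column total) / N = 232 × 506 / 905 = 129.71.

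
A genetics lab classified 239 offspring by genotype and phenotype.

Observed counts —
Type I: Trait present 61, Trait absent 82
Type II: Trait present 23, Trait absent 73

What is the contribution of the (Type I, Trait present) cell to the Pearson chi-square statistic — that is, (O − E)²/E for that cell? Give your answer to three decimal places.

Row total (Type I) = 143; column total (Trait present) = 84; N = 239.
Expected count E = 143 × 84 / 239 = 50.2594.
Contribution = (O − E)²/E = (61 − 50.2594)² / 50.2594 = 2.295.

2.295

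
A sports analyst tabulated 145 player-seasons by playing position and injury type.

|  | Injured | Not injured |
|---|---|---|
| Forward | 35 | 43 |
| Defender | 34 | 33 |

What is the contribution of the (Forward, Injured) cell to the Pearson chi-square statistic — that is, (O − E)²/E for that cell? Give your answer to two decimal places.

Row total (Forward) = 78; column total (Injured) = 69; N = 145.
Expected count E = 78 × 69 / 145 = 37.117.
Contribution = (O − E)²/E = (35 − 37.117)² / 37.117 = 0.12.

0.12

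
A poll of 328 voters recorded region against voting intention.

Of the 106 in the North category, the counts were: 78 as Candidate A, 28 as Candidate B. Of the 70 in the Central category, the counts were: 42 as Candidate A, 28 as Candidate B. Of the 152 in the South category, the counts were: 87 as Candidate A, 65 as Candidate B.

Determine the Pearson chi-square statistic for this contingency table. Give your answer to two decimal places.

Row totals: 106, 70, 152. Column totals: 207, 121. Grand total N = 328.
Expected counts (row total × column total / N):
  North, Candidate A: 106×207/328 = 66.896
  North, Candidate B: 106×121/328 = 39.104
  Central, Candidate A: 70×207/328 = 44.177
  Central, Candidate B: 70×121/328 = 25.823
  South, Candidate A: 152×207/328 = 95.927
  South, Candidate B: 152×121/328 = 56.073
Contributions (O − E)²/E:
  (78 − 66.896)²/66.896 = 1.8431
  (28 − 39.104)²/39.104 = 3.1531
  (42 − 44.177)²/44.177 = 0.1073
  (28 − 25.823)²/25.823 = 0.1835
  (87 − 95.927)²/95.927 = 0.8307
  (65 − 56.073)²/56.073 = 1.4212
χ² = 1.8431 + 3.1531 + 0.1073 + 0.1835 + 0.8307 + 1.4212 = 7.54

7.54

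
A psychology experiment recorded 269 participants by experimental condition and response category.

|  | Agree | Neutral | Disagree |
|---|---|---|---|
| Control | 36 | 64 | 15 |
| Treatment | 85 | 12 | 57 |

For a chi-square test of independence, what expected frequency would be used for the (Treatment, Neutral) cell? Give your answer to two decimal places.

Row total (Treatment) = 154; column total (Neutral) = 76; grand total N = 269.
Expected count = (row total × column total) / N = 154 × 76 / 269 = 43.51.

43.51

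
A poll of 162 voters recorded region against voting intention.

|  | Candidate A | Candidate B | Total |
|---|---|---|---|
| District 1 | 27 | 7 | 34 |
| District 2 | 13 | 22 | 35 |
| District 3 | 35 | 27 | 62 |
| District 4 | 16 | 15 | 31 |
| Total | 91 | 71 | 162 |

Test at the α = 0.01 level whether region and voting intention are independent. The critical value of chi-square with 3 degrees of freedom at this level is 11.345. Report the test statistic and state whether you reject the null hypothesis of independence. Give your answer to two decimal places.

Grand total N = 162.
Expected counts (row total × column total / N):
  District 1, Candidate A: 34×91/162 = 19.099
  District 1, Candidate B: 34×71/162 = 14.901
  District 2, Candidate A: 35×91/162 = 19.660
  District 2, Candidate B: 35×71/162 = 15.340
  District 3, Candidate A: 62×91/162 = 34.827
  District 3, Candidate B: 62×71/162 = 27.173
  District 4, Candidate A: 31×91/162 = 17.414
  District 4, Candidate B: 31×71/162 = 13.586
Contributions (O − E)²/E:
  (27 − 19.099)²/19.099 = 3.2685
  (7 − 14.901)²/14.901 = 4.1894
  (13 − 19.660)²/19.660 = 2.2561
  (22 − 15.340)²/15.340 = 2.8915
  (35 − 34.827)²/34.827 = 0.0009
  (27 − 27.173)²/27.173 = 0.0011
  (16 − 17.414)²/17.414 = 0.1148
  (15 − 13.586)²/13.586 = 0.1472
χ² = 3.2685 + 4.1894 + 2.2561 + 2.8915 + 0.0009 + 0.0011 + 0.1148 + 0.1472 = 12.87
df = (4−1)(2−1) = 3. Since 12.87 > 11.345, reject the null hypothesis of independence at α = 0.01.

12.87; reject H₀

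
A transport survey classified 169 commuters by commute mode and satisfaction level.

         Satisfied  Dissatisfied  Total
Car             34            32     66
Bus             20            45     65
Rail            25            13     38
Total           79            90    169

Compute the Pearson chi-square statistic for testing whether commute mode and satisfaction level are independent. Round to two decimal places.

Grand total N = 169.
Expected counts (row total × column total / N):
  Car, Satisfied: 66×79/169 = 30.852
  Car, Dissatisfied: 66×90/169 = 35.148
  Bus, Satisfied: 65×79/169 = 30.385
  Bus, Dissatisfied: 65×90/169 = 34.615
  Rail, Satisfied: 38×79/169 = 17.763
  Rail, Dissatisfied: 38×90/169 = 20.237
Contributions (O − E)²/E:
  (34 − 30.852)²/30.852 = 0.3212
  (32 − 35.148)²/35.148 = 0.2819
  (20 − 30.385)²/30.385 = 3.5494
  (45 − 34.615)²/34.615 = 3.1157
  (25 − 17.763)²/17.763 = 2.9485
  (13 − 20.237)²/20.237 = 2.5880
χ² = 0.3212 + 0.2819 + 3.5494 + 3.1157 + 2.9485 + 2.5880 = 12.80

12.80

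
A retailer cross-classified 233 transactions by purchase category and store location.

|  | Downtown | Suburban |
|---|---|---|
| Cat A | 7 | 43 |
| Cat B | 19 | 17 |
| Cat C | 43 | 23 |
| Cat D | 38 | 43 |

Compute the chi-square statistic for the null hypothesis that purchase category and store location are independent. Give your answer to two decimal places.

31.06

Row totals: 50, 36, 66, 81. Column totals: 107, 126. Grand total N = 233.
Expected counts (row total × column total / N):
  Cat A, Downtown: 50×107/233 = 22.961
  Cat A, Suburban: 50×126/233 = 27.039
  Cat B, Downtown: 36×107/233 = 16.532
  Cat B, Suburban: 36×126/233 = 19.468
  Cat C, Downtown: 66×107/233 = 30.309
  Cat C, Suburban: 66×126/233 = 35.691
  Cat D, Downtown: 81×107/233 = 37.197
  Cat D, Suburban: 81×126/233 = 43.803
Contributions (O − E)²/E:
  (7 − 22.961)²/22.961 = 11.0951
  (43 − 27.039)²/27.039 = 9.4217
  (19 − 16.532)²/16.532 = 0.3684
  (17 − 19.468)²/19.468 = 0.3129
  (43 − 30.309)²/30.309 = 5.3140
  (23 − 35.691)²/35.691 = 4.5127
  (38 − 37.197)²/37.197 = 0.0173
  (43 − 43.803)²/43.803 = 0.0147
χ² = 11.0951 + 9.4217 + 0.3684 + 0.3129 + 5.3140 + 4.5127 + 0.0173 + 0.0147 = 31.06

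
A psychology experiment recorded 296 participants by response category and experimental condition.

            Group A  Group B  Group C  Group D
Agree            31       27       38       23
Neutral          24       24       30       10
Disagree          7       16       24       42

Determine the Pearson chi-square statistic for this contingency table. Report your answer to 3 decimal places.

Row totals: 119, 88, 89. Column totals: 62, 67, 92, 75. Grand total N = 296.
Expected counts (row total × column total / N):
  Agree, Group A: 119×62/296 = 24.9257
  Agree, Group B: 119×67/296 = 26.9358
  Agree, Group C: 119×92/296 = 36.9865
  Agree, Group D: 119×75/296 = 30.1520
  Neutral, Group A: 88×62/296 = 18.4324
  Neutral, Group B: 88×67/296 = 19.9189
  Neutral, Group C: 88×92/296 = 27.3514
  Neutral, Group D: 88×75/296 = 22.2973
  Disagree, Group A: 89×62/296 = 18.6419
  Disagree, Group B: 89×67/296 = 20.1453
  Disagree, Group C: 89×92/296 = 27.6622
  Disagree, Group D: 89×75/296 = 22.5507
Contributions (O − E)²/E:
  (31 − 24.9257)²/24.9257 = 1.4803
  (27 − 26.9358)²/26.9358 = 0.0002
  (38 − 36.9865)²/36.9865 = 0.0278
  (23 − 30.1520)²/30.1520 = 1.6964
  (24 − 18.4324)²/18.4324 = 1.6817
  (24 − 19.9189)²/19.9189 = 0.8362
  (30 − 27.3514)²/27.3514 = 0.2565
  (10 − 22.2973)²/22.2973 = 6.7821
  (7 − 18.6419)²/18.6419 = 7.2704
  (16 − 20.1453)²/20.1453 = 0.8530
  (24 − 27.6622)²/27.6622 = 0.4848
  (42 − 22.5507)²/22.5507 = 16.7744
χ² = 1.4803 + 0.0002 + 0.0278 + 1.6964 + 1.6817 + 0.8362 + 0.2565 + 6.7821 + 7.2704 + 0.8530 + 0.4848 + 16.7744 = 38.144

38.144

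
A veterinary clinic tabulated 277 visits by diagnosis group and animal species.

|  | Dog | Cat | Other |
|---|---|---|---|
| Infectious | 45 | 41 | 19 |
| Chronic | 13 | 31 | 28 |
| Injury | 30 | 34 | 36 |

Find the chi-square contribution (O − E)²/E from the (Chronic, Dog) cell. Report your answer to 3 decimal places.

Row total (Chronic) = 72; column total (Dog) = 88; N = 277.
Expected count E = 72 × 88 / 277 = 22.87365.
Contribution = (O − E)²/E = (13 − 22.87365)² / 22.87365 = 4.262.

4.262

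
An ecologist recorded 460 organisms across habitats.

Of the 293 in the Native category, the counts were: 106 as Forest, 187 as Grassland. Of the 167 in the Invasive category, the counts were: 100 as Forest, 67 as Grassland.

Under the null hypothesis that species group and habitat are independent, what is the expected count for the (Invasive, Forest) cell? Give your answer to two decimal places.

Row total (Invasive) = 167; column total (Forest) = 206; grand total N = 460.
Expected count = (row total × column total) / N = 167 × 206 / 460 = 74.79.

74.79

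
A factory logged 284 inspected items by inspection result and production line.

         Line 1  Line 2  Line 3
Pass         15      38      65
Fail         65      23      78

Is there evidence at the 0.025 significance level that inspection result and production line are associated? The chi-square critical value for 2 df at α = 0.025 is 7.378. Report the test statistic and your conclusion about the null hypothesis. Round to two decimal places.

28.83; reject H₀

Row totals: 118, 166. Column totals: 80, 61, 143. Grand total N = 284.
Expected counts (row total × column total / N):
  Pass, Line 1: 118×80/284 = 33.239
  Pass, Line 2: 118×61/284 = 25.345
  Pass, Line 3: 118×143/284 = 59.415
  Fail, Line 1: 166×80/284 = 46.761
  Fail, Line 2: 166×61/284 = 35.655
  Fail, Line 3: 166×143/284 = 83.585
Contributions (O − E)²/E:
  (15 − 33.239)²/33.239 = 10.0082
  (38 − 25.345)²/25.345 = 6.3188
  (65 − 59.415)²/59.415 = 0.5250
  (65 − 46.761)²/46.761 = 7.1141
  (23 − 35.655)²/35.655 = 4.4916
  (78 − 83.585)²/83.585 = 0.3732
χ² = 10.0082 + 6.3188 + 0.5250 + 7.1141 + 4.4916 + 0.3732 = 28.83
df = (2−1)(3−1) = 2. Since 28.83 > 7.378, reject the null hypothesis of independence at α = 0.025.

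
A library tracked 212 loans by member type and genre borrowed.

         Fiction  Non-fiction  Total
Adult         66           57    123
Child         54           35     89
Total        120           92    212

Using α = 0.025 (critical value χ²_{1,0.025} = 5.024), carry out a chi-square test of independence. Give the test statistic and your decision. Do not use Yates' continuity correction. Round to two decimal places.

1.03; fail to reject H₀

Grand total N = 212.
Expected counts (row total × column total / N):
  Adult, Fiction: 123×120/212 = 69.623
  Adult, Non-fiction: 123×92/212 = 53.377
  Child, Fiction: 89×120/212 = 50.377
  Child, Non-fiction: 89×92/212 = 38.623
Contributions (O − E)²/E:
  (66 − 69.623)²/69.623 = 0.1885
  (57 − 53.377)²/53.377 = 0.2459
  (54 − 50.377)²/50.377 = 0.2606
  (35 − 38.623)²/38.623 = 0.3399
χ² = 0.1885 + 0.2459 + 0.2606 + 0.3399 = 1.03
df = (2−1)(2−1) = 1. Since 1.03 < 5.024, fail to reject the null hypothesis of independence at α = 0.025.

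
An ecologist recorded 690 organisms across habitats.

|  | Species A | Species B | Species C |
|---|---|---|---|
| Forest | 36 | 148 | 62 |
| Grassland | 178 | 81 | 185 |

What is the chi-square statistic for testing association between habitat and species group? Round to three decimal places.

Row totals: 246, 444. Column totals: 214, 229, 247. Grand total N = 690.
Expected counts (row total × column total / N):
  Forest, Species A: 246×214/690 = 76.29565
  Forest, Species B: 246×229/690 = 81.64348
  Forest, Species C: 246×247/690 = 88.06087
  Grassland, Species A: 444×214/690 = 137.70435
  Grassland, Species B: 444×229/690 = 147.35652
  Grassland, Species C: 444×247/690 = 158.93913
Contributions (O − E)²/E:
  (36 − 76.29565)²/76.29565 = 21.2822
  (148 − 81.64348)²/81.64348 = 53.9319
  (62 − 88.06087)²/88.06087 = 7.7125
  (178 − 137.70435)²/137.70435 = 11.7915
  (81 − 147.35652)²/147.35652 = 29.8812
  (185 − 158.93913)²/158.93913 = 4.2731
χ² = 21.2822 + 53.9319 + 7.7125 + 11.7915 + 29.8812 + 4.2731 = 128.872

128.872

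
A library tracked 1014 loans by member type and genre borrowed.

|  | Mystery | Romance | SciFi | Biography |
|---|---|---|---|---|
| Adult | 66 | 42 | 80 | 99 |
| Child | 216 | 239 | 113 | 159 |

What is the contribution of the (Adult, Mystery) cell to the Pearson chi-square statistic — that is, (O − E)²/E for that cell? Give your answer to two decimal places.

2.39

Row total (Adult) = 287; column total (Mystery) = 282; N = 1014.
Expected count E = 287 × 282 / 1014 = 79.817.
Contribution = (O − E)²/E = (66 − 79.817)² / 79.817 = 2.39.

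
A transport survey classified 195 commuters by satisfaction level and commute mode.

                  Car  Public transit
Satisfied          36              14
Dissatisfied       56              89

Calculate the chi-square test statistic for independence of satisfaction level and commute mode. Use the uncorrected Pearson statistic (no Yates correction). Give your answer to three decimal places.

16.623

Row totals: 50, 145. Column totals: 92, 103. Grand total N = 195.
Expected counts (row total × column total / N):
  Satisfied, Car: 50×92/195 = 23.5897
  Satisfied, Public transit: 50×103/195 = 26.4103
  Dissatisfied, Car: 145×92/195 = 68.4103
  Dissatisfied, Public transit: 145×103/195 = 76.5897
Contributions (O − E)²/E:
  (36 − 23.5897)²/23.5897 = 6.5289
  (14 − 26.4103)²/26.4103 = 5.8316
  (56 − 68.4103)²/68.4103 = 2.2514
  (89 − 76.5897)²/76.5897 = 2.0109
χ² = 6.5289 + 5.8316 + 2.2514 + 2.0109 = 16.623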